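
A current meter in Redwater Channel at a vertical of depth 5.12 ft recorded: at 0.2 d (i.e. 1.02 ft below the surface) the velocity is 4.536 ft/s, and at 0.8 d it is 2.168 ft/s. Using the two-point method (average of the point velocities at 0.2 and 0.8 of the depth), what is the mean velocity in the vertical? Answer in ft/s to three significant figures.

3.35 ft/s

v̄ = (4.536 + 2.168) / 2 = 3.352 ft/s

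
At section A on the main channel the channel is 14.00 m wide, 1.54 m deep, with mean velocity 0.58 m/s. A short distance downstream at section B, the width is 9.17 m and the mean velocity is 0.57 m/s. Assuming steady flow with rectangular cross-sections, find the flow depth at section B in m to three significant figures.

2.39 m

Q = A₁V₁ = (14.00×1.54) × 0.58 = 12.50 m³/s
d₂ = Q/(b₂ V₂) = 12.50/(9.17×0.57) = 2.392 m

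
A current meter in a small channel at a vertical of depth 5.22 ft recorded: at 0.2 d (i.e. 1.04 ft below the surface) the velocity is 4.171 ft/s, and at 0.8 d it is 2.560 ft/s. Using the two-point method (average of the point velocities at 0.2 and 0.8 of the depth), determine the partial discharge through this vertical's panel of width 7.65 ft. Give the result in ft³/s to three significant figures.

134 ft³/s

v̄ = (4.171 + 2.560) / 2 = 3.366 ft/s
q = v̄ × d × w = 3.366 × 5.22 × 7.65 = 134.4 ft³/s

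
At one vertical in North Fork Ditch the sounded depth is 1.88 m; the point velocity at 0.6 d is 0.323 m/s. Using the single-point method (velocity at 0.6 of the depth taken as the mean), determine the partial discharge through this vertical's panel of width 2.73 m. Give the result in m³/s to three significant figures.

v̄ = v₀.₆ = 0.323 m/s
q = v̄ × d × w = 0.3230 × 1.88 × 2.73 = 1.658 m³/s

1.66 m³/s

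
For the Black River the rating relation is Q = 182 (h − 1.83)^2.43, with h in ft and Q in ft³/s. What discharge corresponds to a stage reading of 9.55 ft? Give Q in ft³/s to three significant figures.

Q = 182 × (9.55 − 1.83)^2.43 = 182 × 7.72^2.43 = 26120 ft³/s

26100 ft³/s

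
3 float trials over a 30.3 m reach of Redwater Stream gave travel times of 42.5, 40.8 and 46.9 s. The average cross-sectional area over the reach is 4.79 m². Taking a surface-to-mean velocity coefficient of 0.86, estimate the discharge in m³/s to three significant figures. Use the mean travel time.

2.88 m³/s

t̄ = (42.5 + 40.8 + 46.9) / 3 = 43.4 s
v_surface = L / t̄ = 30.3 / 43.4 = 0.6982 m/s
v_mean = 0.86 × 0.6982 = 0.6004 m/s
Q = A × v_mean = 4.79 × 0.6004 = 2.876 m³/s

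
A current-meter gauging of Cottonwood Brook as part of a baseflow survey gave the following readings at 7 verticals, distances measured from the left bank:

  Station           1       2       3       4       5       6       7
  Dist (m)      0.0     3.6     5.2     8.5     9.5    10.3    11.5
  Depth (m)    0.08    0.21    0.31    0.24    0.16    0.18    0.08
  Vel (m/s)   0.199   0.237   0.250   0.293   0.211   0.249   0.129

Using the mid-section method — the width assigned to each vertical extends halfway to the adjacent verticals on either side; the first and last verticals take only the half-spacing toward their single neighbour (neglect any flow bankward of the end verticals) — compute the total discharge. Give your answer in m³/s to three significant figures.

w_1 = (3.6 − 0.0)/2 = 1.8 m; q_1 = 0.199 × 0.08 × 1.8 = 0.02866 m³/s
w_2 = (5.2 − 0.0)/2 = 2.6 m; q_2 = 0.237 × 0.21 × 2.6 = 0.1294 m³/s
w_3 = (8.5 − 3.6)/2 = 2.45 m; q_3 = 0.250 × 0.31 × 2.45 = 0.1899 m³/s
w_4 = (9.5 − 5.2)/2 = 2.15 m; q_4 = 0.293 × 0.24 × 2.15 = 0.1512 m³/s
w_5 = (10.3 − 8.5)/2 = 0.9 m; q_5 = 0.211 × 0.16 × 0.9 = 0.03038 m³/s
w_6 = (11.5 − 9.5)/2 = 1 m; q_6 = 0.249 × 0.18 × 1 = 0.04482 m³/s
w_7 = (11.5 − 10.3)/2 = 0.6 m; q_7 = 0.129 × 0.08 × 0.6 = 0.006192 m³/s
Q = Σ qᵢ = 0.5805 m³/s

0.581 m³/s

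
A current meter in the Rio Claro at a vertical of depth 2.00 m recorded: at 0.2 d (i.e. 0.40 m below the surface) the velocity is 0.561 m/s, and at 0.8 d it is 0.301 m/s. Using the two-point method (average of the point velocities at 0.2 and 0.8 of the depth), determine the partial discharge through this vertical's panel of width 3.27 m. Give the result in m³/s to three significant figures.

2.82 m³/s

v̄ = (0.561 + 0.301) / 2 = 0.4310 m/s
q = v̄ × d × w = 0.4310 × 2.00 × 3.27 = 2.819 m³/s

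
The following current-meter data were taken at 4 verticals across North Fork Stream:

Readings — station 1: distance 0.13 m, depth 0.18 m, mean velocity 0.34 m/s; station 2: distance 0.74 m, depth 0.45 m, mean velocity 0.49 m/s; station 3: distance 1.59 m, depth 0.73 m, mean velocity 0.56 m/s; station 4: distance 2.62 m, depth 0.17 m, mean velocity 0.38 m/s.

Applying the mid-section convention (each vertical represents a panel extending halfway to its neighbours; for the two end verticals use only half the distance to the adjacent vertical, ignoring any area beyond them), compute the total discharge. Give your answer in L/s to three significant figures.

597 L/s

w_1 = (0.74 − 0.13)/2 = 0.305 m; q_1 = 0.34 × 0.18 × 0.305 = 0.01867 m³/s
w_2 = (1.59 − 0.13)/2 = 0.73 m; q_2 = 0.49 × 0.45 × 0.73 = 0.1610 m³/s
w_3 = (2.62 − 0.74)/2 = 0.94 m; q_3 = 0.56 × 0.73 × 0.94 = 0.3843 m³/s
w_4 = (2.62 − 1.59)/2 = 0.515 m; q_4 = 0.38 × 0.17 × 0.515 = 0.03327 m³/s
Q = Σ qᵢ = 0.5972 m³/s
= 0.5972 × 1000 = 597.2 L/s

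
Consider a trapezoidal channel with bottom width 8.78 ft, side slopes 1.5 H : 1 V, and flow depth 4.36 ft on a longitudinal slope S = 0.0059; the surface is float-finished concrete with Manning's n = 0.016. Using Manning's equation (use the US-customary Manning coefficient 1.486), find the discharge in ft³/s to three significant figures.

930 ft³/s

A = (b + z·y)·y = (8.78 + 1.5×4.36)×4.36 = 66.80 ft²
P = b + 2y√(1+z²) = 8.78 + 2×4.36×√(1+1.5²) = 24.50 ft
R = A/P = 66.80/24.50 = 2.726 ft
Q = (1.486/n)·A·R^(2/3)·S^(1/2) = (1.486/0.016) × 66.80 × 2.726^(2/3) × 0.0059^(1/2) = 929.9 ft³/s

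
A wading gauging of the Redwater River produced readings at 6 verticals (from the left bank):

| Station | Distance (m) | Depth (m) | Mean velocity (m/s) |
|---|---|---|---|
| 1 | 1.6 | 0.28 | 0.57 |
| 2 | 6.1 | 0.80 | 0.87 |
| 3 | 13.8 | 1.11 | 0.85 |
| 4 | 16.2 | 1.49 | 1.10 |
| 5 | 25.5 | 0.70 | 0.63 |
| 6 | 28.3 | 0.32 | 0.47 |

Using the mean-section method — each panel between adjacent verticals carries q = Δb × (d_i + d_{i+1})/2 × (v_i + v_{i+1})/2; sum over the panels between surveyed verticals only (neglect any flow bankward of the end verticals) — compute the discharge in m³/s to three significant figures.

Panel 1-2: Δb = 4.5 m, d̄ = (0.28+0.80)/2 = 0.54, v̄ = (0.57+0.87)/2 = 0.72 → q = 4.5×0.54×0.72 = 1.750 m³/s
Panel 2-3: Δb = 7.7 m, d̄ = (0.80+1.11)/2 = 0.955, v̄ = (0.87+0.85)/2 = 0.86 → q = 7.7×0.955×0.86 = 6.324 m³/s
Panel 3-4: Δb = 2.4 m, d̄ = (1.11+1.49)/2 = 1.3, v̄ = (0.85+1.10)/2 = 0.975 → q = 2.4×1.3×0.975 = 3.042 m³/s
Panel 4-5: Δb = 9.3 m, d̄ = (1.49+0.70)/2 = 1.095, v̄ = (1.10+0.63)/2 = 0.865 → q = 9.3×1.095×0.865 = 8.809 m³/s
Panel 5-6: Δb = 2.8 m, d̄ = (0.70+0.32)/2 = 0.51, v̄ = (0.63+0.47)/2 = 0.55 → q = 2.8×0.51×0.55 = 0.7854 m³/s
Q = Σ q = 20.71 m³/s

20.7 m³/s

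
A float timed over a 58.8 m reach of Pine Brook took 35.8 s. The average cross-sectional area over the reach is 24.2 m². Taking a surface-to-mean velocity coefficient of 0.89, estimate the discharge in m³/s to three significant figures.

35.4 m³/s

v_surface = L / t̄ = 58.8 / 35.8 = 1.642 m/s
v_mean = 0.89 × 1.642 = 1.462 m/s
Q = A × v_mean = 24.2 × 1.462 = 35.38 m³/s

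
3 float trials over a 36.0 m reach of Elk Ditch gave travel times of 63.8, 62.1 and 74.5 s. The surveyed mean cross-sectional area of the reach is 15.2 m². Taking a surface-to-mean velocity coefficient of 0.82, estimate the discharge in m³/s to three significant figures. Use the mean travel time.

t̄ = (63.8 + 62.1 + 74.5) / 3 = 66.8 s
v_surface = L / t̄ = 36.0 / 66.8 = 0.5389 m/s
v_mean = 0.82 × 0.5389 = 0.4419 m/s
Q = A × v_mean = 15.2 × 0.4419 = 6.717 m³/s

6.72 m³/s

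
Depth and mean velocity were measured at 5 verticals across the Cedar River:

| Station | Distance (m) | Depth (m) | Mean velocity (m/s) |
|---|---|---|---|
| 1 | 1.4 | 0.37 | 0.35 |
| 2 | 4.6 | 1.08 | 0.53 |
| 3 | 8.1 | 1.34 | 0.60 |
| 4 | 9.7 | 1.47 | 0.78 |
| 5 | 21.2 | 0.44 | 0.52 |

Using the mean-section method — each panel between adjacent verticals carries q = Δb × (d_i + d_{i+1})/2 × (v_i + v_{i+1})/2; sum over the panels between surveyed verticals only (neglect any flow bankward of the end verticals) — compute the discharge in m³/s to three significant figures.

12.1 m³/s

Panel 1-2: Δb = 3.2 m, d̄ = (0.37+1.08)/2 = 0.725, v̄ = (0.35+0.53)/2 = 0.44 → q = 3.2×0.725×0.44 = 1.021 m³/s
Panel 2-3: Δb = 3.5 m, d̄ = (1.08+1.34)/2 = 1.21, v̄ = (0.53+0.60)/2 = 0.565 → q = 3.5×1.21×0.565 = 2.393 m³/s
Panel 3-4: Δb = 1.6 m, d̄ = (1.34+1.47)/2 = 1.405, v̄ = (0.60+0.78)/2 = 0.69 → q = 1.6×1.405×0.69 = 1.551 m³/s
Panel 4-5: Δb = 11.5 m, d̄ = (1.47+0.44)/2 = 0.955, v̄ = (0.78+0.52)/2 = 0.65 → q = 11.5×0.955×0.65 = 7.139 m³/s
Q = Σ q = 12.10 m³/s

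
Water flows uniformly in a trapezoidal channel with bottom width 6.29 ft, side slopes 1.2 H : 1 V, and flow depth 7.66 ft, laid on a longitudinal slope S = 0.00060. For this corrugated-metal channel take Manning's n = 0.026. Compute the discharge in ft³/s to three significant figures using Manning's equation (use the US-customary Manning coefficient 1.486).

A = (b + z·y)·y = (6.29 + 1.2×7.66)×7.66 = 118.6 ft²
P = b + 2y√(1+z²) = 6.29 + 2×7.66×√(1+1.2²) = 30.22 ft
R = A/P = 118.6/30.22 = 3.924 ft
Q = (1.486/n)·A·R^(2/3)·S^(1/2) = (1.486/0.026) × 118.6 × 3.924^(2/3) × 0.00060^(1/2) = 413.1 ft³/s

413 ft³/s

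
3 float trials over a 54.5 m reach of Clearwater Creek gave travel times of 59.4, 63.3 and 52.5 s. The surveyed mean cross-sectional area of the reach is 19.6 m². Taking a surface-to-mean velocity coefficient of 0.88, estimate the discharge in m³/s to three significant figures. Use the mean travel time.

t̄ = (59.4 + 63.3 + 52.5) / 3 = 58.4 s
v_surface = L / t̄ = 54.5 / 58.4 = 0.9332 m/s
v_mean = 0.88 × 0.9332 = 0.8212 m/s
Q = A × v_mean = 19.6 × 0.8212 = 16.10 m³/s

16.1 m³/s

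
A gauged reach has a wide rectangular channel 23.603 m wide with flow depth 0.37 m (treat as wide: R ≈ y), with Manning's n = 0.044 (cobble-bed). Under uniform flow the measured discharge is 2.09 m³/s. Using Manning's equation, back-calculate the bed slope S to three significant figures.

0.000417

A = b·y = 23.603 × 0.37 = 8.733 m²
Wide channel: R ≈ y = 0.37 m
S = (Q·n / (1·A·R^(2/3)))² = (2.09×0.044 / (1×8.733×0.5154))² = 0.0004174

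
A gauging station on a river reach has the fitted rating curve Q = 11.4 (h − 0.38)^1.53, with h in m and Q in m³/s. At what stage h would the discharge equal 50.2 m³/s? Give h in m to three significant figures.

3.02 m

h − h₀ = (Q/C)^(1/b) = (50.2/11.4)^(1/1.53) = 2.635 m
h = 0.38 + 2.635 = 3.015 m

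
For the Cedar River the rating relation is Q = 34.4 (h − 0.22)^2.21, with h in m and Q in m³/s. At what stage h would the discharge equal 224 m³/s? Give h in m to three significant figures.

h − h₀ = (Q/C)^(1/b) = (224/34.4)^(1/2.21) = 2.334 m
h = 0.22 + 2.334 = 2.554 m

2.55 m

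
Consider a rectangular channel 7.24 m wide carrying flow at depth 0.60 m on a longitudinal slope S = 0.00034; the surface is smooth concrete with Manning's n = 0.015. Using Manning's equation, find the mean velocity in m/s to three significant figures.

A = b·y = 7.24 × 0.60 = 4.344 m²
P = b + 2y = 7.24 + 2×0.60 = 8.440 m
R = A/P = 4.344/8.440 = 0.5147 m
Q = (1/n)·A·R^(2/3)·S^(1/2) = (1/0.015) × 4.344 × 0.5147^(2/3) × 0.00034^(1/2) = 3.430 m³/s
V = Q/A = 3.430/4.344 = 0.7895 m/s

0.789 m/s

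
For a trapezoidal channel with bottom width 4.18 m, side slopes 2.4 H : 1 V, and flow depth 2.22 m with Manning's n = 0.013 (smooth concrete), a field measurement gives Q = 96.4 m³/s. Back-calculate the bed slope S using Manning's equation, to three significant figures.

0.00238

A = (b + z·y)·y = (4.18 + 2.4×2.22)×2.22 = 21.11 m²
P = b + 2y√(1+z²) = 4.18 + 2×2.22×√(1+2.4²) = 15.72 m
R = A/P = 21.11/15.72 = 1.342 m
S = (Q·n / (1·A·R^(2/3)))² = (96.4×0.013 / (1×21.11×1.217))² = 0.002380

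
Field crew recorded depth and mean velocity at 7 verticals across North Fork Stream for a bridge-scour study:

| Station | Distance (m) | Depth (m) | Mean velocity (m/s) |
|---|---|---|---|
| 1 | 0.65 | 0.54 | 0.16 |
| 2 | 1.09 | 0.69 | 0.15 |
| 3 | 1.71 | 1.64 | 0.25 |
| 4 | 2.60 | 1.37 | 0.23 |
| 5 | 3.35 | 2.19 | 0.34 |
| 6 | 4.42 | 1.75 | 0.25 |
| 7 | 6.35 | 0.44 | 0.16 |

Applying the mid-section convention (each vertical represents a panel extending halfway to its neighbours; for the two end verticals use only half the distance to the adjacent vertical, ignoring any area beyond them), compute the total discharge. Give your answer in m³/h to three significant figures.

w_1 = (1.09 − 0.65)/2 = 0.22 m; q_1 = 0.16 × 0.54 × 0.22 = 0.01901 m³/s
w_2 = (1.71 − 0.65)/2 = 0.53 m; q_2 = 0.15 × 0.69 × 0.53 = 0.05486 m³/s
w_3 = (2.60 − 1.09)/2 = 0.755 m; q_3 = 0.25 × 1.64 × 0.755 = 0.3096 m³/s
w_4 = (3.35 − 1.71)/2 = 0.82 m; q_4 = 0.23 × 1.37 × 0.82 = 0.2584 m³/s
w_5 = (4.42 − 2.60)/2 = 0.91 m; q_5 = 0.34 × 2.19 × 0.91 = 0.6776 m³/s
w_6 = (6.35 − 3.35)/2 = 1.5 m; q_6 = 0.25 × 1.75 × 1.5 = 0.6563 m³/s
w_7 = (6.35 − 4.42)/2 = 0.965 m; q_7 = 0.16 × 0.44 × 0.965 = 0.06794 m³/s
Q = Σ qᵢ = 2.044 m³/s
= 2.044 × 3600 = 7357 m³/h

7360 m³/h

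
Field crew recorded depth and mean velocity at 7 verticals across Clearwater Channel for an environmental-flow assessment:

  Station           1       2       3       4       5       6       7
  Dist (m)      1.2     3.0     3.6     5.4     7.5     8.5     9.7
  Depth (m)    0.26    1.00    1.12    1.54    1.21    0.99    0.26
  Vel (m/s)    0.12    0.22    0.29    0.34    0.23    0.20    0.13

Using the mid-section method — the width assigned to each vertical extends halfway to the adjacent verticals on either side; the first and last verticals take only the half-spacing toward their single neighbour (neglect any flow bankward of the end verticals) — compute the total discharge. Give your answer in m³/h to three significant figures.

w_1 = (3.0 − 1.2)/2 = 0.9 m; q_1 = 0.12 × 0.26 × 0.9 = 0.02808 m³/s
w_2 = (3.6 − 1.2)/2 = 1.2 m; q_2 = 0.22 × 1.00 × 1.2 = 0.2640 m³/s
w_3 = (5.4 − 3.0)/2 = 1.2 m; q_3 = 0.29 × 1.12 × 1.2 = 0.3898 m³/s
w_4 = (7.5 − 3.6)/2 = 1.95 m; q_4 = 0.34 × 1.54 × 1.95 = 1.021 m³/s
w_5 = (8.5 − 5.4)/2 = 1.55 m; q_5 = 0.23 × 1.21 × 1.55 = 0.4314 m³/s
w_6 = (9.7 − 7.5)/2 = 1.1 m; q_6 = 0.20 × 0.99 × 1.1 = 0.2178 m³/s
w_7 = (9.7 − 8.5)/2 = 0.6 m; q_7 = 0.13 × 0.26 × 0.6 = 0.02028 m³/s
Q = Σ qᵢ = 2.372 m³/s
= 2.372 × 3600 = 8540 m³/h

8540 m³/h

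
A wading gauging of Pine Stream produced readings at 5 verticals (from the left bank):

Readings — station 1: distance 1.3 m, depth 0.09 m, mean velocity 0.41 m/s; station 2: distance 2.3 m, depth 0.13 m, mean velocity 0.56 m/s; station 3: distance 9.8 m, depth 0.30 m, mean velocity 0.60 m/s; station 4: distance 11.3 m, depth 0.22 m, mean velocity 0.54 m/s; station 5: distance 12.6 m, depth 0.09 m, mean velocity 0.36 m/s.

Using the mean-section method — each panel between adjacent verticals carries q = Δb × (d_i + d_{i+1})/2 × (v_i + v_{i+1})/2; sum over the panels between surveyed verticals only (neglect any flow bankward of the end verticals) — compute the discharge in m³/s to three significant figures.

1.30 m³/s

Panel 1-2: Δb = 1 m, d̄ = (0.09+0.13)/2 = 0.11, v̄ = (0.41+0.56)/2 = 0.485 → q = 1×0.11×0.485 = 0.05335 m³/s
Panel 2-3: Δb = 7.5 m, d̄ = (0.13+0.30)/2 = 0.215, v̄ = (0.56+0.60)/2 = 0.58 → q = 7.5×0.215×0.58 = 0.9353 m³/s
Panel 3-4: Δb = 1.5 m, d̄ = (0.30+0.22)/2 = 0.26, v̄ = (0.60+0.54)/2 = 0.57 → q = 1.5×0.26×0.57 = 0.2223 m³/s
Panel 4-5: Δb = 1.3 m, d̄ = (0.22+0.09)/2 = 0.155, v̄ = (0.54+0.36)/2 = 0.45 → q = 1.3×0.155×0.45 = 0.09068 m³/s
Q = Σ q = 1.302 m³/s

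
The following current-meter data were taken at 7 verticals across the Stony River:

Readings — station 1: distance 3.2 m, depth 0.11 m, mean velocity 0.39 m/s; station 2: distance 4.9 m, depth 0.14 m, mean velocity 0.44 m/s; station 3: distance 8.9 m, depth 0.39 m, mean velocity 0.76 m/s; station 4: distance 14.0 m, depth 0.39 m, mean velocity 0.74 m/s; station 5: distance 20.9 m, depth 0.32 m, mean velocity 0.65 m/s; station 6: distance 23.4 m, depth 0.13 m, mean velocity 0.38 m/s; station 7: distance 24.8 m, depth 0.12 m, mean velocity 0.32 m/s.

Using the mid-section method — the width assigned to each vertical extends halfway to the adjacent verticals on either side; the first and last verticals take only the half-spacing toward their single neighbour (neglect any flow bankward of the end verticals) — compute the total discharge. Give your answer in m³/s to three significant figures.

4.39 m³/s

w_1 = (4.9 − 3.2)/2 = 0.85 m; q_1 = 0.39 × 0.11 × 0.85 = 0.03647 m³/s
w_2 = (8.9 − 3.2)/2 = 2.85 m; q_2 = 0.44 × 0.14 × 2.85 = 0.1756 m³/s
w_3 = (14.0 − 4.9)/2 = 4.55 m; q_3 = 0.76 × 0.39 × 4.55 = 1.349 m³/s
w_4 = (20.9 − 8.9)/2 = 6 m; q_4 = 0.74 × 0.39 × 6 = 1.732 m³/s
w_5 = (23.4 − 14.0)/2 = 4.7 m; q_5 = 0.65 × 0.32 × 4.7 = 0.9776 m³/s
w_6 = (24.8 − 20.9)/2 = 1.95 m; q_6 = 0.38 × 0.13 × 1.95 = 0.09633 m³/s
w_7 = (24.8 − 23.4)/2 = 0.7 m; q_7 = 0.32 × 0.12 × 0.7 = 0.02688 m³/s
Q = Σ qᵢ = 4.393 m³/s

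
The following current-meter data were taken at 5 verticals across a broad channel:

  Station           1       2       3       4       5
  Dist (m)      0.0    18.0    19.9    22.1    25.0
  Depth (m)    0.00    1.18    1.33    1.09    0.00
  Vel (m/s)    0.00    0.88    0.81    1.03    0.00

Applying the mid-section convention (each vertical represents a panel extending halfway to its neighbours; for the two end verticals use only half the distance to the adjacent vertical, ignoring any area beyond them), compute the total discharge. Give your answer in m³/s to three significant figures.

w_2 = (19.9 − 0.0)/2 = 9.95 m; q_2 = 0.88 × 1.18 × 9.95 = 10.33 m³/s
w_3 = (22.1 − 18.0)/2 = 2.05 m; q_3 = 0.81 × 1.33 × 2.05 = 2.208 m³/s
w_4 = (25.0 − 19.9)/2 = 2.55 m; q_4 = 1.03 × 1.09 × 2.55 = 2.863 m³/s
Stations 1, 5 contribute zero (depth or velocity is 0).
Q = Σ qᵢ = 15.40 m³/s

15.4 m³/s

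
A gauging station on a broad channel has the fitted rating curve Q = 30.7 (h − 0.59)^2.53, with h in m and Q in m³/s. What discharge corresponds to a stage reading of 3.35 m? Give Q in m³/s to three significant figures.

Q = 30.7 × (3.35 − 0.59)^2.53 = 30.7 × 2.76^2.53 = 400.5 m³/s

401 m³/s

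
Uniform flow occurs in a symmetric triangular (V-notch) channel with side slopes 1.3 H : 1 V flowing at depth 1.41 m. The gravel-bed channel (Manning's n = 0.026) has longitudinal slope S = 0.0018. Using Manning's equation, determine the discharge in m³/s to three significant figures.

2.86 m³/s

A = z·y² = 1.3×1.41² = 2.585 m²
P = 2y√(1+z²) = 2×1.41×√(1+1.3²) = 4.625 m
R = A/P = 2.585/4.625 = 0.5588 m
Q = (1/n)·A·R^(2/3)·S^(1/2) = (1/0.026) × 2.585 × 0.5588^(2/3) × 0.0018^(1/2) = 2.861 m³/s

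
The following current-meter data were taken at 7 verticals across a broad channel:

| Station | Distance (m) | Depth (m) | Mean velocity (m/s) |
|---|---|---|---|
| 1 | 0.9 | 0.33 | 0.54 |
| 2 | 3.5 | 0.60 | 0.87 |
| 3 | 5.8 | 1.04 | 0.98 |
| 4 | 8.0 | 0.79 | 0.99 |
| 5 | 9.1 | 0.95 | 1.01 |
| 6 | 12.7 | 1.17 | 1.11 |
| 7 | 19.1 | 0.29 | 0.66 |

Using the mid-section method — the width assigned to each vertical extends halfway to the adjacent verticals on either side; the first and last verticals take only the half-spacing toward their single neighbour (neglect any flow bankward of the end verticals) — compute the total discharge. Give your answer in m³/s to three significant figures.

w_1 = (3.5 − 0.9)/2 = 1.3 m; q_1 = 0.54 × 0.33 × 1.3 = 0.2317 m³/s
w_2 = (5.8 − 0.9)/2 = 2.45 m; q_2 = 0.87 × 0.60 × 2.45 = 1.279 m³/s
w_3 = (8.0 − 3.5)/2 = 2.25 m; q_3 = 0.98 × 1.04 × 2.25 = 2.293 m³/s
w_4 = (9.1 − 5.8)/2 = 1.65 m; q_4 = 0.99 × 0.79 × 1.65 = 1.290 m³/s
w_5 = (12.7 − 8.0)/2 = 2.35 m; q_5 = 1.01 × 0.95 × 2.35 = 2.255 m³/s
w_6 = (19.1 − 9.1)/2 = 5 m; q_6 = 1.11 × 1.17 × 5 = 6.494 m³/s
w_7 = (19.1 − 12.7)/2 = 3.2 m; q_7 = 0.66 × 0.29 × 3.2 = 0.6125 m³/s
Q = Σ qᵢ = 14.46 m³/s

14.5 m³/s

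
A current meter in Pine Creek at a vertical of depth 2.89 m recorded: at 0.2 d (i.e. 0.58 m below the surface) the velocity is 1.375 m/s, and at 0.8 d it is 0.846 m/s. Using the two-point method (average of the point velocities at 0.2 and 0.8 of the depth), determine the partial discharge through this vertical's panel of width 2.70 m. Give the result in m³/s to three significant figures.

8.67 m³/s

v̄ = (1.375 + 0.846) / 2 = 1.111 m/s
q = v̄ × d × w = 1.111 × 2.89 × 2.70 = 8.665 m³/s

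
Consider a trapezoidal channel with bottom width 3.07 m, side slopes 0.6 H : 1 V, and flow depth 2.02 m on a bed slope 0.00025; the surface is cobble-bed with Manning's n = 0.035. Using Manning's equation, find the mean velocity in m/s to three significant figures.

A = (b + z·y)·y = (3.07 + 0.6×2.02)×2.02 = 8.650 m²
P = b + 2y√(1+z²) = 3.07 + 2×2.02×√(1+0.6²) = 7.781 m
R = A/P = 8.650/7.781 = 1.112 m
Q = (1/n)·A·R^(2/3)·S^(1/2) = (1/0.035) × 8.650 × 1.112^(2/3) × 0.00025^(1/2) = 4.193 m³/s
V = Q/A = 4.193/8.650 = 0.4848 m/s

0.485 m/s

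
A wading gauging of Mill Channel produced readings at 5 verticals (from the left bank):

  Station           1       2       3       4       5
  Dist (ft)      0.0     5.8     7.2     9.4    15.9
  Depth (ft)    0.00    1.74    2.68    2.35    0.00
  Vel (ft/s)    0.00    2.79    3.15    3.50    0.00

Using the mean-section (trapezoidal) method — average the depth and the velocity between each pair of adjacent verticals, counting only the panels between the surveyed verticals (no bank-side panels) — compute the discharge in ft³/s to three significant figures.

48.0 ft³/s

Panel 1-2: Δb = 5.8 ft, d̄ = (0.00+1.74)/2 = 0.87, v̄ = (0.00+2.79)/2 = 1.395 → q = 5.8×0.87×1.395 = 7.039 ft³/s
Panel 2-3: Δb = 1.4 ft, d̄ = (1.74+2.68)/2 = 2.21, v̄ = (2.79+3.15)/2 = 2.97 → q = 1.4×2.21×2.97 = 9.189 ft³/s
Panel 3-4: Δb = 2.2 ft, d̄ = (2.68+2.35)/2 = 2.515, v̄ = (3.15+3.50)/2 = 3.325 → q = 2.2×2.515×3.325 = 18.40 ft³/s
Panel 4-5: Δb = 6.5 ft, d̄ = (2.35+0.00)/2 = 1.175, v̄ = (3.50+0.00)/2 = 1.75 → q = 6.5×1.175×1.75 = 13.37 ft³/s
Q = Σ q = 47.99 ft³/s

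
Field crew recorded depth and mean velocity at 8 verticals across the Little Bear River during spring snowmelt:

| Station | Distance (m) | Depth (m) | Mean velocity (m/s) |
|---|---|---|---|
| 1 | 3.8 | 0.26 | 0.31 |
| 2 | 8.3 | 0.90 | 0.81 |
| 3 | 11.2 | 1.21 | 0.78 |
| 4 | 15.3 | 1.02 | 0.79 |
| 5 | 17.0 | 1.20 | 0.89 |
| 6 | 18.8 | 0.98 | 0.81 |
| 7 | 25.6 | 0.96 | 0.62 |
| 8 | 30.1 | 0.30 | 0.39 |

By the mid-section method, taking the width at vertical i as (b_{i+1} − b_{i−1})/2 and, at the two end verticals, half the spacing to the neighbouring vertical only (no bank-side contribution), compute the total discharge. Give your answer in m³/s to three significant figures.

17.4 m³/s

w_1 = (8.3 − 3.8)/2 = 2.25 m; q_1 = 0.31 × 0.26 × 2.25 = 0.1814 m³/s
w_2 = (11.2 − 3.8)/2 = 3.7 m; q_2 = 0.81 × 0.90 × 3.7 = 2.697 m³/s
w_3 = (15.3 − 8.3)/2 = 3.5 m; q_3 = 0.78 × 1.21 × 3.5 = 3.303 m³/s
w_4 = (17.0 − 11.2)/2 = 2.9 m; q_4 = 0.79 × 1.02 × 2.9 = 2.337 m³/s
w_5 = (18.8 − 15.3)/2 = 1.75 m; q_5 = 0.89 × 1.20 × 1.75 = 1.869 m³/s
w_6 = (25.6 − 17.0)/2 = 4.3 m; q_6 = 0.81 × 0.98 × 4.3 = 3.413 m³/s
w_7 = (30.1 − 18.8)/2 = 5.65 m; q_7 = 0.62 × 0.96 × 5.65 = 3.363 m³/s
w_8 = (30.1 − 25.6)/2 = 2.25 m; q_8 = 0.39 × 0.30 × 2.25 = 0.2633 m³/s
Q = Σ qᵢ = 17.43 m³/s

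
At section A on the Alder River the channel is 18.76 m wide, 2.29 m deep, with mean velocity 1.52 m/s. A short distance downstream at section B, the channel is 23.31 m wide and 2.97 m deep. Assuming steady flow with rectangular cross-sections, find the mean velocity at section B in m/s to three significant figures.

0.943 m/s

Q = A₁V₁ = (18.76×2.29) × 1.52 = 65.30 m³/s
A₂ = 23.31 × 2.97 = 69.23 m²
V₂ = Q/A₂ = 65.30/69.23 = 0.9432 m/s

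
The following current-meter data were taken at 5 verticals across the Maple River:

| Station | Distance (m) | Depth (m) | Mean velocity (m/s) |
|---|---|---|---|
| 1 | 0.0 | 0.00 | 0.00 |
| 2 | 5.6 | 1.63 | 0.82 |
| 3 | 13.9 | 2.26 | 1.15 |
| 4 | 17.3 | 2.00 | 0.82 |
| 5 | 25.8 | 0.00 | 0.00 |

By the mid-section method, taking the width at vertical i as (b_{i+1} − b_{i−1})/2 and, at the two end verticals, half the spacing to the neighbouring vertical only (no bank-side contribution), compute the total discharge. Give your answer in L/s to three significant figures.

34300 L/s

w_2 = (13.9 − 0.0)/2 = 6.95 m; q_2 = 0.82 × 1.63 × 6.95 = 9.289 m³/s
w_3 = (17.3 − 5.6)/2 = 5.85 m; q_3 = 1.15 × 2.26 × 5.85 = 15.20 m³/s
w_4 = (25.8 − 13.9)/2 = 5.95 m; q_4 = 0.82 × 2.00 × 5.95 = 9.758 m³/s
Stations 1, 5 contribute zero (depth or velocity is 0).
Q = Σ qᵢ = 34.25 m³/s
= 34.25 × 1000 = 34250 L/s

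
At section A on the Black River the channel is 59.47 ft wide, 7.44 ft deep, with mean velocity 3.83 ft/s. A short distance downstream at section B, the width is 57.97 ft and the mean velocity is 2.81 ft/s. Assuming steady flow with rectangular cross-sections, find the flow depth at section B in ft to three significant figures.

10.4 ft

Q = A₁V₁ = (59.47×7.44) × 3.83 = 1695 ft³/s
d₂ = Q/(b₂ V₂) = 1695/(57.97×2.81) = 10.40 ft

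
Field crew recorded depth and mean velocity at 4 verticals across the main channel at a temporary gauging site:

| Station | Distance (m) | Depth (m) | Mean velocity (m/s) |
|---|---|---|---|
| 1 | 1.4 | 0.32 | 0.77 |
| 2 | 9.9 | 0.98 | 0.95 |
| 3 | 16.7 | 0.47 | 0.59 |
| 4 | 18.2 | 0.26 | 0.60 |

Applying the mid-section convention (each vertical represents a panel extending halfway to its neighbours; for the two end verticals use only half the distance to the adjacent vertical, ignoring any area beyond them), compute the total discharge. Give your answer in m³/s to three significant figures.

9.44 m³/s

w_1 = (9.9 − 1.4)/2 = 4.25 m; q_1 = 0.77 × 0.32 × 4.25 = 1.047 m³/s
w_2 = (16.7 − 1.4)/2 = 7.65 m; q_2 = 0.95 × 0.98 × 7.65 = 7.122 m³/s
w_3 = (18.2 − 9.9)/2 = 4.15 m; q_3 = 0.59 × 0.47 × 4.15 = 1.151 m³/s
w_4 = (18.2 − 16.7)/2 = 0.75 m; q_4 = 0.60 × 0.26 × 0.75 = 0.1170 m³/s
Q = Σ qᵢ = 9.437 m³/s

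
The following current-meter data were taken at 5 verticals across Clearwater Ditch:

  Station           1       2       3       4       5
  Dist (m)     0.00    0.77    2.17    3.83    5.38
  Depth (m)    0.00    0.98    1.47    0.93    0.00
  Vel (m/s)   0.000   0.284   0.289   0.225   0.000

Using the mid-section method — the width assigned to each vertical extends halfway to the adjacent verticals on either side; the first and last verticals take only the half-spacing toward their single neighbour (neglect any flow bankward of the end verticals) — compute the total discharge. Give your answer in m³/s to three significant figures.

1.29 m³/s

w_2 = (2.17 − 0.00)/2 = 1.085 m; q_2 = 0.284 × 0.98 × 1.085 = 0.3020 m³/s
w_3 = (3.83 − 0.77)/2 = 1.53 m; q_3 = 0.289 × 1.47 × 1.53 = 0.6500 m³/s
w_4 = (5.38 − 2.17)/2 = 1.605 m; q_4 = 0.225 × 0.93 × 1.605 = 0.3358 m³/s
Stations 1, 5 contribute zero (depth or velocity is 0).
Q = Σ qᵢ = 1.288 m³/s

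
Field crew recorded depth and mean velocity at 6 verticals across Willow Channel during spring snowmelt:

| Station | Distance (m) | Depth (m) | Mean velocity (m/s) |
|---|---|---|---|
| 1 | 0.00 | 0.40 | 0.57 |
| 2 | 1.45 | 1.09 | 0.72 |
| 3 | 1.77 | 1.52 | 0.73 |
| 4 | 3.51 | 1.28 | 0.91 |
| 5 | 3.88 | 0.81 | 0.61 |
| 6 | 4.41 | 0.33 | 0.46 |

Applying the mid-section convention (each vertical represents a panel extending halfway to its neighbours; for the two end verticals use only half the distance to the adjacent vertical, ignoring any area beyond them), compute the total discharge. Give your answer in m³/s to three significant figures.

w_1 = (1.45 − 0.00)/2 = 0.725 m; q_1 = 0.57 × 0.40 × 0.725 = 0.1653 m³/s
w_2 = (1.77 − 0.00)/2 = 0.885 m; q_2 = 0.72 × 1.09 × 0.885 = 0.6945 m³/s
w_3 = (3.51 − 1.45)/2 = 1.03 m; q_3 = 0.73 × 1.52 × 1.03 = 1.143 m³/s
w_4 = (3.88 − 1.77)/2 = 1.055 m; q_4 = 0.91 × 1.28 × 1.055 = 1.229 m³/s
w_5 = (4.41 − 3.51)/2 = 0.45 m; q_5 = 0.61 × 0.81 × 0.45 = 0.2223 m³/s
w_6 = (4.41 − 3.88)/2 = 0.265 m; q_6 = 0.46 × 0.33 × 0.265 = 0.04023 m³/s
Q = Σ qᵢ = 3.494 m³/s

3.49 m³/s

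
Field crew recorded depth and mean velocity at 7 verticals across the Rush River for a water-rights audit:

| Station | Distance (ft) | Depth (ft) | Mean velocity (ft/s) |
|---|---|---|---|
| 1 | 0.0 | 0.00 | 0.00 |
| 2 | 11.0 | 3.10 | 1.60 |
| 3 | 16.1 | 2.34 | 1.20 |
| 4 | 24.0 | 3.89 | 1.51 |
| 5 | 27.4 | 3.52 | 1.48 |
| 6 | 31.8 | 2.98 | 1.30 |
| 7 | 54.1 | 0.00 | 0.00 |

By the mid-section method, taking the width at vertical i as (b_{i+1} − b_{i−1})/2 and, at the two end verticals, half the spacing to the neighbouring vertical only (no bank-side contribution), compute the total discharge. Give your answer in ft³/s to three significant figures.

w_2 = (16.1 − 0.0)/2 = 8.05 ft; q_2 = 1.60 × 3.10 × 8.05 = 39.93 ft³/s
w_3 = (24.0 − 11.0)/2 = 6.5 ft; q_3 = 1.20 × 2.34 × 6.5 = 18.25 ft³/s
w_4 = (27.4 − 16.1)/2 = 5.65 ft; q_4 = 1.51 × 3.89 × 5.65 = 33.19 ft³/s
w_5 = (31.8 − 24.0)/2 = 3.9 ft; q_5 = 1.48 × 3.52 × 3.9 = 20.32 ft³/s
w_6 = (54.1 − 27.4)/2 = 13.35 ft; q_6 = 1.30 × 2.98 × 13.35 = 51.72 ft³/s
Stations 1, 7 contribute zero (depth or velocity is 0).
Q = Σ qᵢ = 163.4 ft³/s

163 ft³/s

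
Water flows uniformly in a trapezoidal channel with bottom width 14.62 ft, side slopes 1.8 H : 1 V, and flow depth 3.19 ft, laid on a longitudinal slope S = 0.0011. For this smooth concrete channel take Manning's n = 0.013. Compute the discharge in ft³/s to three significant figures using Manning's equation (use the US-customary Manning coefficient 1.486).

434 ft³/s

A = (b + z·y)·y = (14.62 + 1.8×3.19)×3.19 = 64.95 ft²
P = b + 2y√(1+z²) = 14.62 + 2×3.19×√(1+1.8²) = 27.76 ft
R = A/P = 64.95/27.76 = 2.340 ft
Q = (1.486/n)·A·R^(2/3)·S^(1/2) = (1.486/0.013) × 64.95 × 2.340^(2/3) × 0.0011^(1/2) = 434.0 ft³/s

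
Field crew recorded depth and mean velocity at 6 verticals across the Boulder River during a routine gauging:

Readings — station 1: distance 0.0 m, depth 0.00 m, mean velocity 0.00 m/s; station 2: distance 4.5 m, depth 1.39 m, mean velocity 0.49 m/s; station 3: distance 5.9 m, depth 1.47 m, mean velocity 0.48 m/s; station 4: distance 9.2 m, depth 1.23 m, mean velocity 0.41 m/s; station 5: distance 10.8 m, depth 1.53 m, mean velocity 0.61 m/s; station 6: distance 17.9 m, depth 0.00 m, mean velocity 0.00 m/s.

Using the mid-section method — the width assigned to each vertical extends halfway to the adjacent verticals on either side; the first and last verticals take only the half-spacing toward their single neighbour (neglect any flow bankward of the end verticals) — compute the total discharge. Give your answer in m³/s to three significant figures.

w_2 = (5.9 − 0.0)/2 = 2.95 m; q_2 = 0.49 × 1.39 × 2.95 = 2.009 m³/s
w_3 = (9.2 − 4.5)/2 = 2.35 m; q_3 = 0.48 × 1.47 × 2.35 = 1.658 m³/s
w_4 = (10.8 − 5.9)/2 = 2.45 m; q_4 = 0.41 × 1.23 × 2.45 = 1.236 m³/s
w_5 = (17.9 − 9.2)/2 = 4.35 m; q_5 = 0.61 × 1.53 × 4.35 = 4.060 m³/s
Stations 1, 6 contribute zero (depth or velocity is 0).
Q = Σ qᵢ = 8.963 m³/s

8.96 m³/s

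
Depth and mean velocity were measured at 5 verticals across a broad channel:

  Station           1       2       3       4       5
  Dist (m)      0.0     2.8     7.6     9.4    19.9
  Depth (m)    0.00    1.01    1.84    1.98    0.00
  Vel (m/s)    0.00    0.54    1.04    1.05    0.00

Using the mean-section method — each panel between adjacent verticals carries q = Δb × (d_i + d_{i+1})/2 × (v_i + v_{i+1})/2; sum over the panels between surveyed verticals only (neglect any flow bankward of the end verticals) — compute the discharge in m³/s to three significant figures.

14.8 m³/s

Panel 1-2: Δb = 2.8 m, d̄ = (0.00+1.01)/2 = 0.505, v̄ = (0.00+0.54)/2 = 0.27 → q = 2.8×0.505×0.27 = 0.3818 m³/s
Panel 2-3: Δb = 4.8 m, d̄ = (1.01+1.84)/2 = 1.425, v̄ = (0.54+1.04)/2 = 0.79 → q = 4.8×1.425×0.79 = 5.404 m³/s
Panel 3-4: Δb = 1.8 m, d̄ = (1.84+1.98)/2 = 1.91, v̄ = (1.04+1.05)/2 = 1.045 → q = 1.8×1.91×1.045 = 3.593 m³/s
Panel 4-5: Δb = 10.5 m, d̄ = (1.98+0.00)/2 = 0.99, v̄ = (1.05+0.00)/2 = 0.525 → q = 10.5×0.99×0.525 = 5.457 m³/s
Q = Σ q = 14.84 m³/s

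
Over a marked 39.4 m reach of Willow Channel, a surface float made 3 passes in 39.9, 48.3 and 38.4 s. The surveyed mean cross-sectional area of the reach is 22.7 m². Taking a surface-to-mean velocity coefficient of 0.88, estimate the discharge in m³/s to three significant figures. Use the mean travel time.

t̄ = (39.9 + 48.3 + 38.4) / 3 = 42.2 s
v_surface = L / t̄ = 39.4 / 42.2 = 0.9336 m/s
v_mean = 0.88 × 0.9336 = 0.8216 m/s
Q = A × v_mean = 22.7 × 0.8216 = 18.65 m³/s

18.7 m³/s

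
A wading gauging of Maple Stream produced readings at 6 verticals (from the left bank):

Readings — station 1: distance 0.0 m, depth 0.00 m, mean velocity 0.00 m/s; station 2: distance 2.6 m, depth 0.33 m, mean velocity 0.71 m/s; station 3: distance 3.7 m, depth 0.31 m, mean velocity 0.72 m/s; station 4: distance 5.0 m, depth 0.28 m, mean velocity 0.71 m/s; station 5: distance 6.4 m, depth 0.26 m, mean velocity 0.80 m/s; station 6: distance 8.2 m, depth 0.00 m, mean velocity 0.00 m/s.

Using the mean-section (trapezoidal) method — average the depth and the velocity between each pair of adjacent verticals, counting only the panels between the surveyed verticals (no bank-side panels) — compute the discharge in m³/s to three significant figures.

1.06 m³/s

Panel 1-2: Δb = 2.6 m, d̄ = (0.00+0.33)/2 = 0.165, v̄ = (0.00+0.71)/2 = 0.355 → q = 2.6×0.165×0.355 = 0.1523 m³/s
Panel 2-3: Δb = 1.1 m, d̄ = (0.33+0.31)/2 = 0.32, v̄ = (0.71+0.72)/2 = 0.715 → q = 1.1×0.32×0.715 = 0.2517 m³/s
Panel 3-4: Δb = 1.3 m, d̄ = (0.31+0.28)/2 = 0.295, v̄ = (0.72+0.71)/2 = 0.715 → q = 1.3×0.295×0.715 = 0.2742 m³/s
Panel 4-5: Δb = 1.4 m, d̄ = (0.28+0.26)/2 = 0.27, v̄ = (0.71+0.80)/2 = 0.755 → q = 1.4×0.27×0.755 = 0.2854 m³/s
Panel 5-6: Δb = 1.8 m, d̄ = (0.26+0.00)/2 = 0.13, v̄ = (0.80+0.00)/2 = 0.4 → q = 1.8×0.13×0.4 = 0.09360 m³/s
Q = Σ q = 1.057 m³/s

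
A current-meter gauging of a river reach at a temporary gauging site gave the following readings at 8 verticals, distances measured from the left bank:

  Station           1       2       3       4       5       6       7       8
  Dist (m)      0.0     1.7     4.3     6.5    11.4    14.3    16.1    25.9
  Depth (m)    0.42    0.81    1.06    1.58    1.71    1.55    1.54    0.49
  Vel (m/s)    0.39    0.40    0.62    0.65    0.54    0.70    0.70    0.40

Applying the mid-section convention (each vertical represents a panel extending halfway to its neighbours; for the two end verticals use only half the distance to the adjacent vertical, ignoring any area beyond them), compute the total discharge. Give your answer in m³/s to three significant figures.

w_1 = (1.7 − 0.0)/2 = 0.85 m; q_1 = 0.39 × 0.42 × 0.85 = 0.1392 m³/s
w_2 = (4.3 − 0.0)/2 = 2.15 m; q_2 = 0.40 × 0.81 × 2.15 = 0.6966 m³/s
w_3 = (6.5 − 1.7)/2 = 2.4 m; q_3 = 0.62 × 1.06 × 2.4 = 1.577 m³/s
w_4 = (11.4 − 4.3)/2 = 3.55 m; q_4 = 0.65 × 1.58 × 3.55 = 3.646 m³/s
w_5 = (14.3 − 6.5)/2 = 3.9 m; q_5 = 0.54 × 1.71 × 3.9 = 3.601 m³/s
w_6 = (16.1 − 11.4)/2 = 2.35 m; q_6 = 0.70 × 1.55 × 2.35 = 2.550 m³/s
w_7 = (25.9 − 14.3)/2 = 5.8 m; q_7 = 0.70 × 1.54 × 5.8 = 6.252 m³/s
w_8 = (25.9 − 16.1)/2 = 4.9 m; q_8 = 0.40 × 0.49 × 4.9 = 0.9604 m³/s
Q = Σ qᵢ = 19.42 m³/s

19.4 m³/s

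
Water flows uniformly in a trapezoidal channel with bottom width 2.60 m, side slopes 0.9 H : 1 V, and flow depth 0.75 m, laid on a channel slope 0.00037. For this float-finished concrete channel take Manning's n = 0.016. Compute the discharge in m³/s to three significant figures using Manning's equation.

A = (b + z·y)·y = (2.60 + 0.9×0.75)×0.75 = 2.456 m²
P = b + 2y√(1+z²) = 2.60 + 2×0.75×√(1+0.9²) = 4.618 m
R = A/P = 2.456/4.618 = 0.5319 m
Q = (1/n)·A·R^(2/3)·S^(1/2) = (1/0.016) × 2.456 × 0.5319^(2/3) × 0.00037^(1/2) = 1.938 m³/s

1.94 m³/s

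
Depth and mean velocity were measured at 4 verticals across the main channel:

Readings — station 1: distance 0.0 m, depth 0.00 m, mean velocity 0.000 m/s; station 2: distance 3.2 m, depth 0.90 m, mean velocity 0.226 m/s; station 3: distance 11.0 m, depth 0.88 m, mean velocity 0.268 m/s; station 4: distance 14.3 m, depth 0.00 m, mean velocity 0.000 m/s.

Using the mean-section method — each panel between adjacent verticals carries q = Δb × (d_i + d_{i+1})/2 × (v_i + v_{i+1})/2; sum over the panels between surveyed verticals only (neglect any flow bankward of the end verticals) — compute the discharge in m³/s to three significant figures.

2.07 m³/s

Panel 1-2: Δb = 3.2 m, d̄ = (0.00+0.90)/2 = 0.45, v̄ = (0.000+0.226)/2 = 0.113 → q = 3.2×0.45×0.113 = 0.1627 m³/s
Panel 2-3: Δb = 7.8 m, d̄ = (0.90+0.88)/2 = 0.89, v̄ = (0.226+0.268)/2 = 0.247 → q = 7.8×0.89×0.247 = 1.715 m³/s
Panel 3-4: Δb = 3.3 m, d̄ = (0.88+0.00)/2 = 0.44, v̄ = (0.268+0.000)/2 = 0.134 → q = 3.3×0.44×0.134 = 0.1946 m³/s
Q = Σ q = 2.072 m³/s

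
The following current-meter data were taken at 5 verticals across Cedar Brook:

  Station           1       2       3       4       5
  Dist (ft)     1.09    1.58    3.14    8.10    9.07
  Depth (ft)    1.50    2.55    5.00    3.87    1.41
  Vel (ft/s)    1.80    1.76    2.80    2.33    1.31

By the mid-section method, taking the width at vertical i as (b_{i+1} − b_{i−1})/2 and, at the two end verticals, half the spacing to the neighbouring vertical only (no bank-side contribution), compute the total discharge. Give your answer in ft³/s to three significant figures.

w_1 = (1.58 − 1.09)/2 = 0.245 ft; q_1 = 1.80 × 1.50 × 0.245 = 0.6615 ft³/s
w_2 = (3.14 − 1.09)/2 = 1.025 ft; q_2 = 1.76 × 2.55 × 1.025 = 4.600 ft³/s
w_3 = (8.10 − 1.58)/2 = 3.26 ft; q_3 = 2.80 × 5.00 × 3.26 = 45.64 ft³/s
w_4 = (9.07 − 3.14)/2 = 2.965 ft; q_4 = 2.33 × 3.87 × 2.965 = 26.74 ft³/s
w_5 = (9.07 − 8.10)/2 = 0.485 ft; q_5 = 1.31 × 1.41 × 0.485 = 0.8958 ft³/s
Q = Σ qᵢ = 78.53 ft³/s

78.5 ft³/s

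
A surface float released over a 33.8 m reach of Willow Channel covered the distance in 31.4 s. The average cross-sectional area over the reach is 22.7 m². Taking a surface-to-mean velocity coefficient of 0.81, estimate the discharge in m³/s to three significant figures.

v_surface = L / t̄ = 33.8 / 31.4 = 1.076 m/s
v_mean = 0.81 × 1.076 = 0.8719 m/s
Q = A × v_mean = 22.7 × 0.8719 = 19.79 m³/s

19.8 m³/s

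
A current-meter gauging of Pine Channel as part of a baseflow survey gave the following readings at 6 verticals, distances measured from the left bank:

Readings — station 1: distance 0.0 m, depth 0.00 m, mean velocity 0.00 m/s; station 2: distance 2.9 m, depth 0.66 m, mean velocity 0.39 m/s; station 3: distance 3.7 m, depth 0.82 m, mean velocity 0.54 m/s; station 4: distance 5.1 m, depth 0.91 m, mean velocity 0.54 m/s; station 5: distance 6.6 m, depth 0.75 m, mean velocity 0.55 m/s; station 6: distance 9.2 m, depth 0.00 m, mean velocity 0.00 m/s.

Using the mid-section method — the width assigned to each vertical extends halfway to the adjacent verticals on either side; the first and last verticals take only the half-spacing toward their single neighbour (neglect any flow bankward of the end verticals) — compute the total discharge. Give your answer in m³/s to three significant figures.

w_2 = (3.7 − 0.0)/2 = 1.85 m; q_2 = 0.39 × 0.66 × 1.85 = 0.4762 m³/s
w_3 = (5.1 − 2.9)/2 = 1.1 m; q_3 = 0.54 × 0.82 × 1.1 = 0.4871 m³/s
w_4 = (6.6 − 3.7)/2 = 1.45 m; q_4 = 0.54 × 0.91 × 1.45 = 0.7125 m³/s
w_5 = (9.2 − 5.1)/2 = 2.05 m; q_5 = 0.55 × 0.75 × 2.05 = 0.8456 m³/s
Stations 1, 6 contribute zero (depth or velocity is 0).
Q = Σ qᵢ = 2.521 m³/s

2.52 m³/s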